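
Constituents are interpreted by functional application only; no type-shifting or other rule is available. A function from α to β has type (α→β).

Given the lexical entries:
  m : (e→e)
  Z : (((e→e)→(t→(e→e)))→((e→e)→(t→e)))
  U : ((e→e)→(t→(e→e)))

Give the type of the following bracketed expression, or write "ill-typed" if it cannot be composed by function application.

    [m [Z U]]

[Z U]: Z is (((e→e)→(t→(e→e)))→((e→e)→(t→e))), U is ((e→e)→(t→(e→e))); result ((e→e)→(t→e)).
[m [Z U]]: [Z U] is ((e→e)→(t→e)), m is (e→e); result (t→e).

(t→e)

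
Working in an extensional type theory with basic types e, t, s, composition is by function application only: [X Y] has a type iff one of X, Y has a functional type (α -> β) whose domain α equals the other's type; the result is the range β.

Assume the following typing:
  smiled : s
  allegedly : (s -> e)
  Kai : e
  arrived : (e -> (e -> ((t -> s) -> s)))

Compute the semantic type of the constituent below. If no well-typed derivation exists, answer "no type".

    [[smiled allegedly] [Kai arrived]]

((t -> s) -> s)

[smiled allegedly]: (s -> e) applied to s yields e.
[Kai arrived]: (e -> (e -> ((t -> s) -> s))) applied to e yields (e -> ((t -> s) -> s)).
[[smiled allegedly] [Kai arrived]]: (e -> ((t -> s) -> s)) applied to e yields ((t -> s) -> s).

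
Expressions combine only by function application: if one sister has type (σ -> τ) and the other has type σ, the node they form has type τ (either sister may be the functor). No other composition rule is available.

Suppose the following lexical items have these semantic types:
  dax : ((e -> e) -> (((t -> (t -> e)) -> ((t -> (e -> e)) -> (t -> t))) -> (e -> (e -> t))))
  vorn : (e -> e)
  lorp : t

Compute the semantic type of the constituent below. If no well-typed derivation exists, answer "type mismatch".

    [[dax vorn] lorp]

[dax vorn] — dax of type ((e -> e) -> (((t -> (t -> e)) -> ((t -> (e -> e)) -> (t -> t))) -> (e -> (e -> t)))) combines with vorn of type (e -> e): type (((t -> (t -> e)) -> ((t -> (e -> e)) -> (t -> t))) -> (e -> (e -> t))).
[[dax vorn] lorp]: (((t -> (t -> e)) -> ((t -> (e -> e)) -> (t -> t))) -> (e -> (e -> t))) and t cannot combine by function application — type clash.

type mismatch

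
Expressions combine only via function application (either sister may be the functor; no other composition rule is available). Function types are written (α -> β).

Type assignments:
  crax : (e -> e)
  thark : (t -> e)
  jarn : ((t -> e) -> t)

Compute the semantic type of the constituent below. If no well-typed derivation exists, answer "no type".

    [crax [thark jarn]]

[thark jarn]: ((t -> e) -> t) applied to (t -> e) yields t.
[crax [thark jarn]]: (e -> e) and t cannot combine by function application — type clash.

no type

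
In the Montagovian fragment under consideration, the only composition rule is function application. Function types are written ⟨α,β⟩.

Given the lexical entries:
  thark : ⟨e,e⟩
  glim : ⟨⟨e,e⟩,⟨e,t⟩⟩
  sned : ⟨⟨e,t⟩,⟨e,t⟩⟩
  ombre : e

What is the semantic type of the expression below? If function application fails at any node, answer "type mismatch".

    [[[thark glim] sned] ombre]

t

[thark glim] — glim of type ⟨⟨e,e⟩,⟨e,t⟩⟩ combines with thark of type ⟨e,e⟩: type ⟨e,t⟩.
[[thark glim] sned] — sned of type ⟨⟨e,t⟩,⟨e,t⟩⟩ combines with [thark glim] of type ⟨e,t⟩: type ⟨e,t⟩.
[[[thark glim] sned] ombre] — [[thark glim] sned] of type ⟨e,t⟩ combines with ombre of type e: type t.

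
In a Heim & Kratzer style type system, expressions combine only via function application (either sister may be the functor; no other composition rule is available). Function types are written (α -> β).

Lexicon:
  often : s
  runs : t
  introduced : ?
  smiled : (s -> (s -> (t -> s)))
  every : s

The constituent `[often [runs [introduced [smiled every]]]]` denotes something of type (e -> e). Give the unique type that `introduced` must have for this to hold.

For [often [runs [introduced [smiled every]]]] to have type (e -> e) with often of type s, [runs [introduced [smiled every]]] must be the function: [runs [introduced [smiled every]]] : (s -> (e -> e)).
For [runs [introduced [smiled every]]] to have type (s -> (e -> e)) with runs of type t, [introduced [smiled every]] must be the function: [introduced [smiled every]] : (t -> (s -> (e -> e))).
For [introduced [smiled every]] to have type (t -> (s -> (e -> e))) with [smiled every] of type (s -> (t -> s)), introduced must be the function: introduced : ((s -> (t -> s)) -> (t -> (s -> (e -> e)))).

((s -> (t -> s)) -> (t -> (s -> (e -> e))))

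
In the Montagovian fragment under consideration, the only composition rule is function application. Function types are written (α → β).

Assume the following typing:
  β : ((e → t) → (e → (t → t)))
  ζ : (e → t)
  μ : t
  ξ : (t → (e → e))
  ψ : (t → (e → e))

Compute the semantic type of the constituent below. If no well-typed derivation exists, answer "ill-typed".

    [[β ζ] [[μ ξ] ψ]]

ill-typed

[β ζ]: functor β : ((e → t) → (e → (t → t))), argument ζ : (e → t); result (e → (t → t)).
[μ ξ]: functor ξ : (t → (e → e)), argument μ : t; result (e → e).
[[μ ξ] ψ]: (e → e) and (t → (e → e)) cannot combine by function application — type clash.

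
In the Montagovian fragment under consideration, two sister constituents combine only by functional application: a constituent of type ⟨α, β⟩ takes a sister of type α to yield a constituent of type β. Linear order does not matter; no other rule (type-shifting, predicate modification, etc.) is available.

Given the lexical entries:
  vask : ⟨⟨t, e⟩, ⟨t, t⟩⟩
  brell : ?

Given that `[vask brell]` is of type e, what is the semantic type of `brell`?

At [vask brell] (required: e): vask is ⟨⟨t, e⟩, ⟨t, t⟩⟩, which is not a function with range e; hence brell is the functor — type ⟨⟨⟨t, e⟩, ⟨t, t⟩⟩, e⟩.

⟨⟨⟨t, e⟩, ⟨t, t⟩⟩, e⟩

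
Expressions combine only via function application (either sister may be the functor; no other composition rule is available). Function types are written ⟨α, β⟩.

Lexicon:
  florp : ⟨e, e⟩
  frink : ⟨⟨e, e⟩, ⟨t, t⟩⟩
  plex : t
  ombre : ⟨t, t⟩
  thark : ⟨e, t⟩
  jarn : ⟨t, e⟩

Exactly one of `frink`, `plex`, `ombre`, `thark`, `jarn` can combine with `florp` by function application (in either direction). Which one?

frink

frink — combines: frink : ⟨⟨e, e⟩, ⟨t, t⟩⟩ takes florp : ⟨e, e⟩ as argument, giving ⟨t, t⟩.
plex : t — florp needs e; plex needs nothing (atomic); neither fits.
ombre : ⟨t, t⟩ — florp needs e; ombre needs t; neither fits.
thark : ⟨e, t⟩ — florp needs e; thark needs e; neither fits.
jarn : ⟨t, e⟩ — florp needs e; jarn needs t; neither fits.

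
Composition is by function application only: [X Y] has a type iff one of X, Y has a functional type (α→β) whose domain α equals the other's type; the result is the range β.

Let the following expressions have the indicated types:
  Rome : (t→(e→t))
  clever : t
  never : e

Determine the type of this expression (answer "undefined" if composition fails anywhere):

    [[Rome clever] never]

[Rome clever]: Rome is (t→(e→t)), clever is t; result (e→t).
[[Rome clever] never]: [Rome clever] is (e→t), never is e; result t.

t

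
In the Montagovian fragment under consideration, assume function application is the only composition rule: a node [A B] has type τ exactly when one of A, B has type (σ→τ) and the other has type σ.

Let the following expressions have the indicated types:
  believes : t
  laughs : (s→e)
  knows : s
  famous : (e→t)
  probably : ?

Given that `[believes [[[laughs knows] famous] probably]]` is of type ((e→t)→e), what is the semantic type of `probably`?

(t→(t→((e→t)→e)))

[believes [[[laughs knows] famous] probably]] is required to be ((e→t)→e). believes : t cannot yield ((e→t)→e) as functor, so [[[laughs knows] famous] probably] : (t→((e→t)→e)).
[[[laughs knows] famous] probably] is required to be (t→((e→t)→e)). [[laughs knows] famous] : t cannot yield (t→((e→t)→e)) as functor, so probably : (t→(t→((e→t)→e))).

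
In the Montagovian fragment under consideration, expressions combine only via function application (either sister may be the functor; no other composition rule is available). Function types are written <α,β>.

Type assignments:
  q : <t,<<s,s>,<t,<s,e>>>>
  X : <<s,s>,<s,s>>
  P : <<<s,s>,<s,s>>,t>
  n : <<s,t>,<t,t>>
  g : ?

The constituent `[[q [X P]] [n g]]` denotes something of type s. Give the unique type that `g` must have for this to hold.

At [[q [X P]] [n g]] (required: s): [q [X P]] is <<s,s>,<t,<s,e>>>, which is not a function with range s; hence [n g] is the functor — type <<<s,s>,<t,<s,e>>>,s>.
At [n g] (required: <<<s,s>,<t,<s,e>>>,s>): n is <<s,t>,<t,t>>, which is not a function with range <<<s,s>,<t,<s,e>>>,s>; hence g is the functor — type <<<s,t>,<t,t>>,<<<s,s>,<t,<s,e>>>,s>>.

<<<s,t>,<t,t>>,<<<s,s>,<t,<s,e>>>,s>>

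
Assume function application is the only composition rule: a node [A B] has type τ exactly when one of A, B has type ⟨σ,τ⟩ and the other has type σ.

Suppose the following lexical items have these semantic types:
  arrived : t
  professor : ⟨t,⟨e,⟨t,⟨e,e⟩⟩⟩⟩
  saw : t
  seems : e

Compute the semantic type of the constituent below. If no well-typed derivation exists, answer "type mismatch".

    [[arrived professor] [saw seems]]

[arrived professor]: functor professor : ⟨t,⟨e,⟨t,⟨e,e⟩⟩⟩⟩, argument arrived : t; result ⟨e,⟨t,⟨e,e⟩⟩⟩.
[saw seems]: t with e — neither is a function whose domain matches the other; composition fails here.

type mismatch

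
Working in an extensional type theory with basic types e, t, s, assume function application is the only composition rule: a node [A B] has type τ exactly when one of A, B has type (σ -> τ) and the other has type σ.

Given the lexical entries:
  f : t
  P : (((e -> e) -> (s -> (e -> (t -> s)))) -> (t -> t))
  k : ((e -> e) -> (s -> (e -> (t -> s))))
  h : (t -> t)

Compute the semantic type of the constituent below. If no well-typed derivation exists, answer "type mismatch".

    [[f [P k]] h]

At [P k], P : (((e -> e) -> (s -> (e -> (t -> s)))) -> (t -> t)) takes k : ((e -> e) -> (s -> (e -> (t -> s)))), giving (t -> t).
At [f [P k]], [P k] : (t -> t) takes f : t, giving t.
At [[f [P k]] h], h : (t -> t) takes [f [P k]] : t, giving t.

t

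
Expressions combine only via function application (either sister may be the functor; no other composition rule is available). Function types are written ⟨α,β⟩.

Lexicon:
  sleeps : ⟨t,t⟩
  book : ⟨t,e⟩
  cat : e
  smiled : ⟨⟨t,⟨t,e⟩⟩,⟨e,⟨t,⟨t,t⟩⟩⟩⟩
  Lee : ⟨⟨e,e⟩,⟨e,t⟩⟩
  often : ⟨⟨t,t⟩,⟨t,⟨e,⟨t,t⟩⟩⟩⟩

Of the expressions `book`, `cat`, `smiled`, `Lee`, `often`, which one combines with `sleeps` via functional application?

often

book : ⟨t,e⟩ — no; sleeps wants t, and book wants t.
cat : e — no; sleeps wants t, and cat wants nothing (atomic).
smiled : ⟨⟨t,⟨t,e⟩⟩,⟨e,⟨t,⟨t,t⟩⟩⟩⟩ — no; sleeps wants t, and smiled wants ⟨t,⟨t,e⟩⟩.
Lee : ⟨⟨e,e⟩,⟨e,t⟩⟩ — no; sleeps wants t, and Lee wants ⟨e,e⟩.
often — combines: often : ⟨⟨t,t⟩,⟨t,⟨e,⟨t,t⟩⟩⟩⟩ takes sleeps : ⟨t,t⟩ as argument, giving ⟨t,⟨e,⟨t,t⟩⟩⟩.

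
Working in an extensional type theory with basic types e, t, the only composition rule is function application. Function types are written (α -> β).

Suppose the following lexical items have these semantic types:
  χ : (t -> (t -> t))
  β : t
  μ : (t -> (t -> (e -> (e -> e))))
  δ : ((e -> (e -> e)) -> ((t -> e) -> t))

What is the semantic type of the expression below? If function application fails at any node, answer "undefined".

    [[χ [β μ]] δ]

undefined

[β μ]: functor μ : (t -> (t -> (e -> (e -> e)))), argument β : t; result (t -> (e -> (e -> e))).
At [χ [β μ]]: neither (t -> (t -> t)) nor (t -> (e -> (e -> e))) can take the other as argument; the node is ill-typed.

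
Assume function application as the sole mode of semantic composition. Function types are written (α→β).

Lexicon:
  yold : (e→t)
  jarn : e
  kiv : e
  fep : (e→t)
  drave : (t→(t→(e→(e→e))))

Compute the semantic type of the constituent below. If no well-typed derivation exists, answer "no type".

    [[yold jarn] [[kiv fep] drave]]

(e→(e→e))

[yold jarn]: yold is (e→t), jarn is e; result t.
[kiv fep]: fep is (e→t), kiv is e; result t.
[[kiv fep] drave]: drave is (t→(t→(e→(e→e)))), [kiv fep] is t; result (t→(e→(e→e))).
[[yold jarn] [[kiv fep] drave]]: [[kiv fep] drave] is (t→(e→(e→e))), [yold jarn] is t; result (e→(e→e)).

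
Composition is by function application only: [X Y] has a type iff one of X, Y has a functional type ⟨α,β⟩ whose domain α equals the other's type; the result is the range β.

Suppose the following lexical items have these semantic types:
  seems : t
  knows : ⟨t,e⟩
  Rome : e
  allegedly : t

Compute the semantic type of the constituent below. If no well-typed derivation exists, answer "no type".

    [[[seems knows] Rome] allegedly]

no type

[seems knows]: knows is ⟨t,e⟩, seems is t; result e.
At [[seems knows] Rome]: neither e nor e can take the other as argument; the node is ill-typed.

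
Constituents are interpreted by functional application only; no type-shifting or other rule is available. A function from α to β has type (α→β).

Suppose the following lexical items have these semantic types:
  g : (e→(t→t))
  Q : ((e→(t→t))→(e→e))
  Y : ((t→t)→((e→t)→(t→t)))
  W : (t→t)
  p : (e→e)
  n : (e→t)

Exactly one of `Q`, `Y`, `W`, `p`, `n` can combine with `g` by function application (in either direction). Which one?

Q

Q — combines: Q : ((e→(t→t))→(e→e)) takes g : (e→(t→t)) as argument, giving (e→e).
Y : ((t→t)→((e→t)→(t→t))) — no; g wants e, and Y wants (t→t).
W : (t→t) — no; g wants e, and W wants t.
p : (e→e) — no; g wants e, and p wants e.
n : (e→t) — no; g wants e, and n wants e.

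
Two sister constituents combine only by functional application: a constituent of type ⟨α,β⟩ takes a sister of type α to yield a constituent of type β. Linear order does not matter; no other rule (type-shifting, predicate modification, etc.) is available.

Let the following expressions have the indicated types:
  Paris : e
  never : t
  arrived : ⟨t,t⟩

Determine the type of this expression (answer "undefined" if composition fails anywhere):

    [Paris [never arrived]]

undefined

[never arrived]: functor arrived : ⟨t,t⟩, argument never : t; result t.
[Paris [never arrived]]: e and t cannot combine by function application — type clash.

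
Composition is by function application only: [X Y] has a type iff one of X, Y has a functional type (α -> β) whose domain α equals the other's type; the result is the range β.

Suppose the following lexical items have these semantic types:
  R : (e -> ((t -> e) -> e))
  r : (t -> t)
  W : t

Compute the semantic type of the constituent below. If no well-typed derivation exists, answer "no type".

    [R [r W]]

[r W]: functor r : (t -> t), argument W : t; result t.
[R [r W]]: (e -> ((t -> e) -> e)) with t — neither is a function whose domain matches the other; composition fails here.

no type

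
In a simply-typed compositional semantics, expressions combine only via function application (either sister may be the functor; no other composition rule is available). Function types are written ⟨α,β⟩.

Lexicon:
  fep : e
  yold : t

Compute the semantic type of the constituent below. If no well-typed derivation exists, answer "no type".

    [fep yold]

At [fep yold]: neither e nor t can take the other as argument; the node is ill-typed.

no type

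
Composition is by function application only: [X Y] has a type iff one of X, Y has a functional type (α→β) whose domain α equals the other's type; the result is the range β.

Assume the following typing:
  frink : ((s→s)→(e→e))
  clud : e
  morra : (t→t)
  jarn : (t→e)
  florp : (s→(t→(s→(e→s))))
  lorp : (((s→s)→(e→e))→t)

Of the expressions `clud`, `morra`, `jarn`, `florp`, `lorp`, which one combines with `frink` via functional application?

clud : e — frink needs (s→s); clud needs nothing (atomic); neither fits.
morra : (t→t) — frink needs (s→s); morra needs t; neither fits.
jarn : (t→e) — frink needs (s→s); jarn needs t; neither fits.
florp : (s→(t→(s→(e→s)))) — frink needs (s→s); florp needs s; neither fits.
lorp — combines: lorp : (((s→s)→(e→e))→t) takes frink : ((s→s)→(e→e)) as argument, giving t.

lorp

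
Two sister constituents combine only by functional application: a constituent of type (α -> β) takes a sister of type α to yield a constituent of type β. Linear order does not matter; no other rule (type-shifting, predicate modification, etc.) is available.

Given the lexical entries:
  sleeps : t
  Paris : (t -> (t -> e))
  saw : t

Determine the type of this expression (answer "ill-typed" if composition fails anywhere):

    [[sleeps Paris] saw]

[sleeps Paris]: Paris is (t -> (t -> e)), sleeps is t; result (t -> e).
[[sleeps Paris] saw]: [sleeps Paris] is (t -> e), saw is t; result e.

e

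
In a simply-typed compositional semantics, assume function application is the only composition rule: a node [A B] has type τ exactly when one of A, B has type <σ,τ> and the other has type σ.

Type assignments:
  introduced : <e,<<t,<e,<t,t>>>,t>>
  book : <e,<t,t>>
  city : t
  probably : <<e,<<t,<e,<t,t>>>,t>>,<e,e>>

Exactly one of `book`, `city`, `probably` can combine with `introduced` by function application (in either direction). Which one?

book : <e,<t,t>> — no; introduced wants e, and book wants e.
city : t — no; introduced wants e, and city wants nothing (atomic).
probably — combines: probably : <<e,<<t,<e,<t,t>>>,t>>,<e,e>> takes introduced : <e,<<t,<e,<t,t>>>,t>> as argument, giving <e,e>.

probably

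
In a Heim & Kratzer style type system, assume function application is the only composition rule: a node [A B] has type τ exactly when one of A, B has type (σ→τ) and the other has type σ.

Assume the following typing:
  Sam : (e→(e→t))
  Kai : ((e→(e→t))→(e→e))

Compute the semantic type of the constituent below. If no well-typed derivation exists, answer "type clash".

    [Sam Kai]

At [Sam Kai], Kai : ((e→(e→t))→(e→e)) takes Sam : (e→(e→t)), giving (e→e).

(e→e)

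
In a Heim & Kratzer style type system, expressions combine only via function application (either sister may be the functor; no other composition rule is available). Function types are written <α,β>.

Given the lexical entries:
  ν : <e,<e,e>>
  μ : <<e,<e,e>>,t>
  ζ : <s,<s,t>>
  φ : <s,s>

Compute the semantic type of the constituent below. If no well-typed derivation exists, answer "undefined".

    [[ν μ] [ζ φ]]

At [ν μ], μ : <<e,<e,e>>,t> takes ν : <e,<e,e>>, giving t.
[ζ φ]: <s,<s,t>> with <s,s> — neither is a function whose domain matches the other; composition fails here.

undefined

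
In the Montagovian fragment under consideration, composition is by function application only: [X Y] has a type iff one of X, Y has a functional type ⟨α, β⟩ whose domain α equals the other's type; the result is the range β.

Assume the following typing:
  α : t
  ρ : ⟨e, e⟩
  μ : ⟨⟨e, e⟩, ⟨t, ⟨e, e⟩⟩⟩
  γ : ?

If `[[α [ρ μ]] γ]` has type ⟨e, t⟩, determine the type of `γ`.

[[α [ρ μ]] γ] is required to be ⟨e, t⟩. [α [ρ μ]] : ⟨e, e⟩ cannot yield ⟨e, t⟩ as functor, so γ : ⟨⟨e, e⟩, ⟨e, t⟩⟩.

⟨⟨e, e⟩, ⟨e, t⟩⟩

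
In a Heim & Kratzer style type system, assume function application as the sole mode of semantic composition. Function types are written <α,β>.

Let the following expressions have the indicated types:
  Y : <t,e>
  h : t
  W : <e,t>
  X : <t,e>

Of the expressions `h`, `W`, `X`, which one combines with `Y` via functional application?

h

h — combines: Y : <t,e> takes h : t as argument, giving e.
W : <e,t> — neither side's domain matches the other.
X : <t,e> — neither side's domain matches the other.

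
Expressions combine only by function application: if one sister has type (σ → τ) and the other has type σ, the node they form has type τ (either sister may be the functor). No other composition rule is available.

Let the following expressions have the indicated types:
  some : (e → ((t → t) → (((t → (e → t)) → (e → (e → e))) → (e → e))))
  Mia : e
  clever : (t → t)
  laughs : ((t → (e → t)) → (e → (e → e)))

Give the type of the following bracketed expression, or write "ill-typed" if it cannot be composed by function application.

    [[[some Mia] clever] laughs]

[some Mia]: some is (e → ((t → t) → (((t → (e → t)) → (e → (e → e))) → (e → e)))), Mia is e; result ((t → t) → (((t → (e → t)) → (e → (e → e))) → (e → e))).
[[some Mia] clever]: [some Mia] is ((t → t) → (((t → (e → t)) → (e → (e → e))) → (e → e))), clever is (t → t); result (((t → (e → t)) → (e → (e → e))) → (e → e)).
[[[some Mia] clever] laughs]: [[some Mia] clever] is (((t → (e → t)) → (e → (e → e))) → (e → e)), laughs is ((t → (e → t)) → (e → (e → e))); result (e → e).

(e → e)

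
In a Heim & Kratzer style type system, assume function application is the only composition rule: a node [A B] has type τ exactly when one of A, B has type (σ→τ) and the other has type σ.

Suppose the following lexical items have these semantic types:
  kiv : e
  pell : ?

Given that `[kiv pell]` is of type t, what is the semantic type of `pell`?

[kiv pell] is required to be t. kiv : e cannot yield t as functor, so pell : (e→t).

(e→t)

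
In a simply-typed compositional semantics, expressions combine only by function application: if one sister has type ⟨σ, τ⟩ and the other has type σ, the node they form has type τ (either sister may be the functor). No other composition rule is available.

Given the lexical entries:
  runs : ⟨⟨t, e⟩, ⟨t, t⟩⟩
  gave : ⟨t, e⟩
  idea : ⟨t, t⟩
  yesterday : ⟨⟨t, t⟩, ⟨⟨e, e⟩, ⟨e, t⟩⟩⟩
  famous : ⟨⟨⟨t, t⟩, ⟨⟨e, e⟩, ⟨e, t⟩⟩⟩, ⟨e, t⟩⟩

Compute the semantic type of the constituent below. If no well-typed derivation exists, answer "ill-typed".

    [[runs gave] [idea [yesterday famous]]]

ill-typed

[runs gave]: runs is ⟨⟨t, e⟩, ⟨t, t⟩⟩, gave is ⟨t, e⟩; result ⟨t, t⟩.
[yesterday famous]: famous is ⟨⟨⟨t, t⟩, ⟨⟨e, e⟩, ⟨e, t⟩⟩⟩, ⟨e, t⟩⟩, yesterday is ⟨⟨t, t⟩, ⟨⟨e, e⟩, ⟨e, t⟩⟩⟩; result ⟨e, t⟩.
[idea [yesterday famous]]: ⟨t, t⟩ with ⟨e, t⟩ — neither is a function whose domain matches the other; composition fails here.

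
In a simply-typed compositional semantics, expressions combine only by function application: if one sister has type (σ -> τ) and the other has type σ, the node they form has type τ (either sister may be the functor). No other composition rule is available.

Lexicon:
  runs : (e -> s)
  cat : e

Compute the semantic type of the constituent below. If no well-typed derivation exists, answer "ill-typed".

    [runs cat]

[runs cat]: functor runs : (e -> s), argument cat : e; result s.

s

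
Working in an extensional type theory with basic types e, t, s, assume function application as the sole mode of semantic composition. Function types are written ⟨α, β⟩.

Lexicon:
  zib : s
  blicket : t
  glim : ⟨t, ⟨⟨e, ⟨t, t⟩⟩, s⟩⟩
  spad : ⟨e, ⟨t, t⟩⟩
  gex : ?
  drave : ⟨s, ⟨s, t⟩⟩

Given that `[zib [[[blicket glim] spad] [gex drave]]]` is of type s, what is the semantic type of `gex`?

⟨⟨s, ⟨s, t⟩⟩, ⟨s, ⟨s, s⟩⟩⟩

[zib [[[blicket glim] spad] [gex drave]]] is required to be s. zib : s cannot yield s as functor, so [[[blicket glim] spad] [gex drave]] : ⟨s, s⟩.
[[[blicket glim] spad] [gex drave]] is required to be ⟨s, s⟩. [[blicket glim] spad] : s cannot yield ⟨s, s⟩ as functor, so [gex drave] : ⟨s, ⟨s, s⟩⟩.
[gex drave] is required to be ⟨s, ⟨s, s⟩⟩. drave : ⟨s, ⟨s, t⟩⟩ cannot yield ⟨s, ⟨s, s⟩⟩ as functor, so gex : ⟨⟨s, ⟨s, t⟩⟩, ⟨s, ⟨s, s⟩⟩⟩.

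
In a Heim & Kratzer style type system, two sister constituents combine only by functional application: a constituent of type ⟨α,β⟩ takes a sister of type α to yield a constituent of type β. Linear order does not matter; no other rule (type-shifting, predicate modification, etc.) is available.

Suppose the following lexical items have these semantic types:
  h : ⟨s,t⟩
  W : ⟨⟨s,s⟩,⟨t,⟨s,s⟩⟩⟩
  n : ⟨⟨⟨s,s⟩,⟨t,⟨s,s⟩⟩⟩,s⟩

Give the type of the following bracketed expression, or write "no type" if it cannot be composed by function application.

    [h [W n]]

[W n]: functor n : ⟨⟨⟨s,s⟩,⟨t,⟨s,s⟩⟩⟩,s⟩, argument W : ⟨⟨s,s⟩,⟨t,⟨s,s⟩⟩⟩; result s.
[h [W n]]: functor h : ⟨s,t⟩, argument [W n] : s; result t.

t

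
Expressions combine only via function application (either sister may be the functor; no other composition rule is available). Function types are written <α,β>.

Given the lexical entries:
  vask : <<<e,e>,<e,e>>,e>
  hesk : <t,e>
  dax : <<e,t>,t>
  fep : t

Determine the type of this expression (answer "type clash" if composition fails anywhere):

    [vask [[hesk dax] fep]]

[hesk dax]: <t,e> and <<e,t>,t> cannot combine by function application — type clash.

type clash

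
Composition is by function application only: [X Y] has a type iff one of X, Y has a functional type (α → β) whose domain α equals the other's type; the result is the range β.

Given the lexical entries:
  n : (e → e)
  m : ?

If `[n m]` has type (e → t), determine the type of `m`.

At [n m] (required: (e → t)): n is (e → e), which is not a function with range (e → t); hence m is the functor — type ((e → e) → (e → t)).

((e → e) → (e → t))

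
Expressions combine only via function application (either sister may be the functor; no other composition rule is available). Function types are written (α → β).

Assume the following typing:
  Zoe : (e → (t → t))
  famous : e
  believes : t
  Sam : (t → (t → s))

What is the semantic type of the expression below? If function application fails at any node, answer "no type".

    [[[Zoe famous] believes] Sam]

(t → s)

[Zoe famous]: Zoe is (e → (t → t)), famous is e; result (t → t).
[[Zoe famous] believes]: [Zoe famous] is (t → t), believes is t; result t.
[[[Zoe famous] believes] Sam]: Sam is (t → (t → s)), [[Zoe famous] believes] is t; result (t → s).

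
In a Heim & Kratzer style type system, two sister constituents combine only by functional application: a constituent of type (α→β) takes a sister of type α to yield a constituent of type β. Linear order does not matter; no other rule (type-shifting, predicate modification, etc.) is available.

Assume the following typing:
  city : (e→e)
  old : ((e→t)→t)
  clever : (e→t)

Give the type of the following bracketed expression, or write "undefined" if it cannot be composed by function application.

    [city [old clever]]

At [old clever], old : ((e→t)→t) takes clever : (e→t), giving t.
At [city [old clever]]: neither (e→e) nor t can take the other as argument; the node is ill-typed.

undefined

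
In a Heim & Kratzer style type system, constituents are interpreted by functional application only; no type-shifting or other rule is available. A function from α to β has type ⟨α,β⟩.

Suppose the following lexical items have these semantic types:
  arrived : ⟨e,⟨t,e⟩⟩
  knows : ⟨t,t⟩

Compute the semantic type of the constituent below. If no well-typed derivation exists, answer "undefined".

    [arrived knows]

undefined

[arrived knows]: ⟨e,⟨t,e⟩⟩ and ⟨t,t⟩ cannot combine by function application — type clash.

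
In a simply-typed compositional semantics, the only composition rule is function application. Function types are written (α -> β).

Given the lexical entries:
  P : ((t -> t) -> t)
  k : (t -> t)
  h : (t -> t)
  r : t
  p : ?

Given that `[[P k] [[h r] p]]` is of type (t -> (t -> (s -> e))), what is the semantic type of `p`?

[[P k] [[h r] p]] must have type (t -> (t -> (s -> e))). The sister [P k] has type t; that is not a function onto (t -> (t -> (s -> e))), so [[h r] p] must be the functor, of type (t -> (t -> (t -> (s -> e)))).
[[h r] p] must have type (t -> (t -> (t -> (s -> e)))). The sister [h r] has type t; that is not a function onto (t -> (t -> (t -> (s -> e)))), so p must be the functor, of type (t -> (t -> (t -> (t -> (s -> e))))).

(t -> (t -> (t -> (t -> (s -> e)))))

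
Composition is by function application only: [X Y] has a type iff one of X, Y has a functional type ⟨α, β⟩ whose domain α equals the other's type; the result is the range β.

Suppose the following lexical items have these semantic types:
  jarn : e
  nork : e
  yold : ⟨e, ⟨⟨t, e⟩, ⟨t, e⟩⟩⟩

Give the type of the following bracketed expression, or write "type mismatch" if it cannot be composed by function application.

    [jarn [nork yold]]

type mismatch

[nork yold]: functor yold : ⟨e, ⟨⟨t, e⟩, ⟨t, e⟩⟩⟩, argument nork : e; result ⟨⟨t, e⟩, ⟨t, e⟩⟩.
[jarn [nork yold]]: e and ⟨⟨t, e⟩, ⟨t, e⟩⟩ cannot combine by function application — type clash.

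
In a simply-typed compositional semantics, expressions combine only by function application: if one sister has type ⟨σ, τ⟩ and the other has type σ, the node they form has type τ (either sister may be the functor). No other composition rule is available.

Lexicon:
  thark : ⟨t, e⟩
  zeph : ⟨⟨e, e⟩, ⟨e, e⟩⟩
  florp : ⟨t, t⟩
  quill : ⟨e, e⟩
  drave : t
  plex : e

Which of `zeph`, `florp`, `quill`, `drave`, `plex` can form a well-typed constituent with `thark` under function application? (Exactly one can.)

drave

zeph : ⟨⟨e, e⟩, ⟨e, e⟩⟩ — no; thark wants t, and zeph wants ⟨e, e⟩.
florp : ⟨t, t⟩ — no; thark wants t, and florp wants t.
quill : ⟨e, e⟩ — no; thark wants t, and quill wants e.
drave — combines: thark : ⟨t, e⟩ takes drave : t as argument, giving e.
plex : e — no; thark wants t, and plex wants nothing (atomic).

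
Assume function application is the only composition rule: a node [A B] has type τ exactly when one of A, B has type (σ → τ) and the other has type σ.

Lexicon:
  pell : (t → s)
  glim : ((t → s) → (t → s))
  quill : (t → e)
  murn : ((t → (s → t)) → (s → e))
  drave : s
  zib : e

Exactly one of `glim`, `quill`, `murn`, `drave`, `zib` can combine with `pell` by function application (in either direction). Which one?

glim

glim — combines: glim : ((t → s) → (t → s)) takes pell : (t → s) as argument, giving (t → s).
quill : (t → e) — neither side's domain matches the other.
murn : ((t → (s → t)) → (s → e)) — neither side's domain matches the other.
drave : s — neither side's domain matches the other.
zib : e — neither side's domain matches the other.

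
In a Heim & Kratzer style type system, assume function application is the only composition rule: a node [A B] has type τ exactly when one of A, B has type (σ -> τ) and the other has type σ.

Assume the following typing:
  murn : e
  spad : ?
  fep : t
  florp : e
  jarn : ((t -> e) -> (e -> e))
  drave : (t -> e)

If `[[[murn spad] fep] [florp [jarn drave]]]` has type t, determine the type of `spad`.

(e -> (t -> (e -> t)))

[[[murn spad] fep] [florp [jarn drave]]] is required to be t. [florp [jarn drave]] : e cannot yield t as functor, so [[murn spad] fep] : (e -> t).
[[murn spad] fep] is required to be (e -> t). fep : t cannot yield (e -> t) as functor, so [murn spad] : (t -> (e -> t)).
[murn spad] is required to be (t -> (e -> t)). murn : e cannot yield (t -> (e -> t)) as functor, so spad : (e -> (t -> (e -> t))).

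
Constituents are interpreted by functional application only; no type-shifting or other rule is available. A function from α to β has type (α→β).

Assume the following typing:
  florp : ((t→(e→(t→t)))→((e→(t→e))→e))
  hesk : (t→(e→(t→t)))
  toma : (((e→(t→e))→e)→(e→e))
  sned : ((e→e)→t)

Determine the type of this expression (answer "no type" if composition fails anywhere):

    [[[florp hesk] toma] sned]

t

At [florp hesk], florp : ((t→(e→(t→t)))→((e→(t→e))→e)) takes hesk : (t→(e→(t→t))), giving ((e→(t→e))→e).
At [[florp hesk] toma], toma : (((e→(t→e))→e)→(e→e)) takes [florp hesk] : ((e→(t→e))→e), giving (e→e).
At [[[florp hesk] toma] sned], sned : ((e→e)→t) takes [[florp hesk] toma] : (e→e), giving t.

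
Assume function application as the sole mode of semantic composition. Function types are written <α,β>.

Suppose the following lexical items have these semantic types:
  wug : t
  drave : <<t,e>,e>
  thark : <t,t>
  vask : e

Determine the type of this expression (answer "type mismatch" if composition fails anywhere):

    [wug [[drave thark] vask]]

[drave thark]: <<t,e>,e> with <t,t> — neither is a function whose domain matches the other; composition fails here.

type mismatch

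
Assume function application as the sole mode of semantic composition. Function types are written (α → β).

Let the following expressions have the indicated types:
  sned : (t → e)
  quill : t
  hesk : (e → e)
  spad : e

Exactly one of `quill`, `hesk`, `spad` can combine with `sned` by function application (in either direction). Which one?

quill — combines: sned : (t → e) takes quill : t as argument, giving e.
hesk : (e → e) — no; sned wants t, and hesk wants e.
spad : e — no; sned wants t, and spad wants nothing (atomic).

quill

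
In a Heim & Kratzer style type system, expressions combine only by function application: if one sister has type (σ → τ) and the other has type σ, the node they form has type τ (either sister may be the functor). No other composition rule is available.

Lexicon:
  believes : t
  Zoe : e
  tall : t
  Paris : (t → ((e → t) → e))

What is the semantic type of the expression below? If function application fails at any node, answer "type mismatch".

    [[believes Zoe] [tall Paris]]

[believes Zoe]: t with e — neither is a function whose domain matches the other; composition fails here.

type mismatch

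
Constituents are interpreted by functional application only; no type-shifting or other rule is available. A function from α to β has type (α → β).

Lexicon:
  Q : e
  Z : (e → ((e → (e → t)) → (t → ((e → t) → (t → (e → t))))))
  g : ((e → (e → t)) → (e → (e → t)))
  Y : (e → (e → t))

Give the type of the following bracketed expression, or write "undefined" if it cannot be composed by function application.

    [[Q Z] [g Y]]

[Q Z]: (e → ((e → (e → t)) → (t → ((e → t) → (t → (e → t)))))) applied to e yields ((e → (e → t)) → (t → ((e → t) → (t → (e → t))))).
[g Y]: ((e → (e → t)) → (e → (e → t))) applied to (e → (e → t)) yields (e → (e → t)).
[[Q Z] [g Y]]: ((e → (e → t)) → (t → ((e → t) → (t → (e → t))))) applied to (e → (e → t)) yields (t → ((e → t) → (t → (e → t)))).

(t → ((e → t) → (t → (e → t))))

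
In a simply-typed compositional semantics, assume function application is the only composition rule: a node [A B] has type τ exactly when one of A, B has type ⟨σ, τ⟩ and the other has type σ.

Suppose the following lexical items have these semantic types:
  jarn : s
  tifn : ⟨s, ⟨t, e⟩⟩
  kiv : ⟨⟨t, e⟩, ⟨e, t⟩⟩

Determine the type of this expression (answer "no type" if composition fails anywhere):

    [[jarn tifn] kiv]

[jarn tifn]: tifn is ⟨s, ⟨t, e⟩⟩, jarn is s; result ⟨t, e⟩.
[[jarn tifn] kiv]: kiv is ⟨⟨t, e⟩, ⟨e, t⟩⟩, [jarn tifn] is ⟨t, e⟩; result ⟨e, t⟩.

⟨e, t⟩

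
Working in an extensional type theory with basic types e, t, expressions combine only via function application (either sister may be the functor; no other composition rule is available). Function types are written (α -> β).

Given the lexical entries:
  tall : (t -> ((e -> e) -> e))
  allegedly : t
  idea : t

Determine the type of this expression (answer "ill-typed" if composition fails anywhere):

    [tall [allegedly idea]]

[allegedly idea]: t and t cannot combine by function application — type clash.

ill-typed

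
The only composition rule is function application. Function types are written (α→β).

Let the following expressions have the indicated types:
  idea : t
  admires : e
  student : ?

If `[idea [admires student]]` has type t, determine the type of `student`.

(e→(t→t))

At [idea [admires student]] (required: t): idea is t, which is not a function with range t; hence [admires student] is the functor — type (t→t).
At [admires student] (required: (t→t)): admires is e, which is not a function with range (t→t); hence student is the functor — type (e→(t→t)).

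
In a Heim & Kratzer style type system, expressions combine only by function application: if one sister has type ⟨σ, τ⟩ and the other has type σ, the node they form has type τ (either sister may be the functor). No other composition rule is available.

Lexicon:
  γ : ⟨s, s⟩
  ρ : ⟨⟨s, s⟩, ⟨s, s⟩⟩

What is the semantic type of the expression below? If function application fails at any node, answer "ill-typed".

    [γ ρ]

[γ ρ]: ⟨⟨s, s⟩, ⟨s, s⟩⟩ applied to ⟨s, s⟩ yields ⟨s, s⟩.

⟨s, s⟩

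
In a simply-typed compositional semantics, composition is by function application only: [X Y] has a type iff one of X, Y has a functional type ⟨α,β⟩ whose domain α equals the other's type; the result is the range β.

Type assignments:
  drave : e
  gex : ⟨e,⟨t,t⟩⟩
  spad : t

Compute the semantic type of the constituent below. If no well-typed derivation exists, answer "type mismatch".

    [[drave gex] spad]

t

[drave gex]: functor gex : ⟨e,⟨t,t⟩⟩, argument drave : e; result ⟨t,t⟩.
[[drave gex] spad]: functor [drave gex] : ⟨t,t⟩, argument spad : t; result t.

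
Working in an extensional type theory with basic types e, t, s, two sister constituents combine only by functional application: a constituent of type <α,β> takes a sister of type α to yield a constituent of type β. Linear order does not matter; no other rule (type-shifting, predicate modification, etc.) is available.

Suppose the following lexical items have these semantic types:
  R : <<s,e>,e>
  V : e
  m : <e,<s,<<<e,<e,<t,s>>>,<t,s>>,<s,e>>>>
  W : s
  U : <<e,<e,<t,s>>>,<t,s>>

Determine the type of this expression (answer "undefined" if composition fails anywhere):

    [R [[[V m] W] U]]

[V m]: <e,<s,<<<e,<e,<t,s>>>,<t,s>>,<s,e>>>> applied to e yields <s,<<<e,<e,<t,s>>>,<t,s>>,<s,e>>>.
[[V m] W]: <s,<<<e,<e,<t,s>>>,<t,s>>,<s,e>>> applied to s yields <<<e,<e,<t,s>>>,<t,s>>,<s,e>>.
[[[V m] W] U]: <<<e,<e,<t,s>>>,<t,s>>,<s,e>> applied to <<e,<e,<t,s>>>,<t,s>> yields <s,e>.
[R [[[V m] W] U]]: <<s,e>,e> applied to <s,e> yields e.

e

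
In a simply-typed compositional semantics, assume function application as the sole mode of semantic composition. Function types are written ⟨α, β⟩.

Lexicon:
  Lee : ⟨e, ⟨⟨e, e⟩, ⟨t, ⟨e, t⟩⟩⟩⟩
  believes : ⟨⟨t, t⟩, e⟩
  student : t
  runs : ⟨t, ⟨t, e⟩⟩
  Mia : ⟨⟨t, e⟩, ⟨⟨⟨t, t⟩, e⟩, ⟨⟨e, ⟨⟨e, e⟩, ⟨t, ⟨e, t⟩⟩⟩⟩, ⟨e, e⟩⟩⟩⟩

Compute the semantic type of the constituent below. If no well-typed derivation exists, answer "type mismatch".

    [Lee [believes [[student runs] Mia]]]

[student runs] — runs of type ⟨t, ⟨t, e⟩⟩ combines with student of type t: type ⟨t, e⟩.
[[student runs] Mia] — Mia of type ⟨⟨t, e⟩, ⟨⟨⟨t, t⟩, e⟩, ⟨⟨e, ⟨⟨e, e⟩, ⟨t, ⟨e, t⟩⟩⟩⟩, ⟨e, e⟩⟩⟩⟩ combines with [student runs] of type ⟨t, e⟩: type ⟨⟨⟨t, t⟩, e⟩, ⟨⟨e, ⟨⟨e, e⟩, ⟨t, ⟨e, t⟩⟩⟩⟩, ⟨e, e⟩⟩⟩.
[believes [[student runs] Mia]] — [[student runs] Mia] of type ⟨⟨⟨t, t⟩, e⟩, ⟨⟨e, ⟨⟨e, e⟩, ⟨t, ⟨e, t⟩⟩⟩⟩, ⟨e, e⟩⟩⟩ combines with believes of type ⟨⟨t, t⟩, e⟩: type ⟨⟨e, ⟨⟨e, e⟩, ⟨t, ⟨e, t⟩⟩⟩⟩, ⟨e, e⟩⟩.
[Lee [believes [[student runs] Mia]]] — [believes [[student runs] Mia]] of type ⟨⟨e, ⟨⟨e, e⟩, ⟨t, ⟨e, t⟩⟩⟩⟩, ⟨e, e⟩⟩ combines with Lee of type ⟨e, ⟨⟨e, e⟩, ⟨t, ⟨e, t⟩⟩⟩⟩: type ⟨e, e⟩.

⟨e, e⟩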